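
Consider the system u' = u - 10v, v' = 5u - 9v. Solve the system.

u(t) = K_1e^(-4t)sin(5t) - K_1e^(-4t)cos(5t) - K_2e^(-4t)sin(5t) - K_2e^(-4t)cos(5t), v(t) = -K_1e^(-4t)cos(5t) - K_2e^(-4t)sin(5t)

Coefficient matrix A = [[1, -10], [5, -9]].
Characteristic polynomial det(A - λI) = λ^2 + 8λ + 41 = 0.
Eigenvalues λ = -4 ± 5i (complex conjugate pair).
For λ=-4+5i: an eigenvector is (-1,-1) - i(1,0) = (-1 - i, -1).
A real fundamental pair from Re and Im of e^((-4+5i)t)v: X_1 = e^(-4t)(cos(5t)·(-1,-1) + sin(5t)·(1,0)), X_2 = e^(-4t)(sin(5t)·(-1,-1) - cos(5t)·(1,0)).
General solution: K_1X_1 + K_2X_2.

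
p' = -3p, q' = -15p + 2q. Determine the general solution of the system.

p(t) = -c_2e^(-3t), q(t) = -c_1e^(2t) - 3c_2e^(-3t)

Coefficient matrix A = [[-3, 0], [-15, 2]].
Characteristic polynomial det(A - λI) = λ^2 + λ - 6 = 0.
Eigenvalues λ = 2, -3.
For λ=2: (A-λI) row 1 is [-5, 0], so an eigenvector is (0, -1).
For λ=-3: (A-λI) row 2 is [-15, 5], so an eigenvector is (-1, -3).
General solution: c_1e^(2t)(0,-1) + c_2e^(-3t)(-1,-3).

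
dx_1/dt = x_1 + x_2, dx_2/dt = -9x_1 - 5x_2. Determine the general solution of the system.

x_1(t) = -C_1e^(-2t) - C_2te^(-2t) - C_2e^(-2t), x_2(t) = 3C_1e^(-2t) + 3C_2te^(-2t) + 2C_2e^(-2t)

Coefficient matrix A = [[1, 1], [-9, -5]].
Characteristic polynomial det(A - λI) = λ^2 + 4λ + 4 = 0.
Single eigenvalue λ = -2 with algebraic multiplicity 2.
Eigenvector v = (-1,3); generalized eigenvector w with (A-λI)w=v is (-1,2).
General solution: e^(-2t)[C_1·v + C_2·(t·v + w)].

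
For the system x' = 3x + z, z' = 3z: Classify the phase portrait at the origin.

A = [[3,1],[0,3]]; det(A-λI) = λ^2 - 6λ + 9.
repeated λ = 3 with a single eigenvector.

unstable improper node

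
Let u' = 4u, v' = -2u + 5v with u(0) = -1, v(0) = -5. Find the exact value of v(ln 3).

-891

A = [[4,0],[-2,5]]; eigenvalues λ = 4, 5.
Eigenvectors: (-1,-2) for λ=4, (0,-1) for λ=5.
From the initial condition, c_1 = 1, c_2 = 3.
v(ln 3) = (1)(3^4)(-2) + (3)(3^5)(-1) = -891.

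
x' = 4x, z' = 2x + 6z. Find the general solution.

x(t) = C_1e^(4t), z(t) = -C_1e^(4t) + C_2e^(6t)

Coefficient matrix A = [[4, 0], [2, 6]].
Characteristic polynomial det(A - λI) = λ^2 - 10λ + 24 = 0.
Eigenvalues λ = 4, 6.
For λ=4: (A-λI) row 2 is [2, 2], so an eigenvector is (1, -1).
For λ=6: (A-λI) row 1 is [-2, 0], so an eigenvector is (0, 1).
General solution: C_1e^(4t)(1,-1) + C_2e^(6t)(0,1).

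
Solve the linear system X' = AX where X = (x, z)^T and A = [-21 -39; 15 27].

x(t) = 2K_1e^(3t)sin(3t) + 3K_1e^(3t)cos(3t) + 3K_2e^(3t)sin(3t) - 2K_2e^(3t)cos(3t), z(t) = -K_1e^(3t)sin(3t) - 2K_1e^(3t)cos(3t) - 2K_2e^(3t)sin(3t) + K_2e^(3t)cos(3t)

Coefficient matrix A = [[-21, -39], [15, 27]].
Characteristic polynomial det(A - λI) = λ^2 - 6λ + 18 = 0.
Eigenvalues λ = 3 ± 3i (complex conjugate pair).
For λ=3+3i: an eigenvector is (3,-2) - i(2,-1) = (3 - 2i, -2 + i).
A real fundamental pair from Re and Im of e^((3+3i)t)v: X_1 = e^(3t)(cos(3t)·(3,-2) + sin(3t)·(2,-1)), X_2 = e^(3t)(sin(3t)·(3,-2) - cos(3t)·(2,-1)).
General solution: K_1X_1 + K_2X_2.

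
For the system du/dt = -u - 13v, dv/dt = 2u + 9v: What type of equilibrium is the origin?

unstable spiral

A = [[-1,-13],[2,9]]; det(A-λI) = λ^2 - 8λ + 17.
λ = 4 ± i: positive real part.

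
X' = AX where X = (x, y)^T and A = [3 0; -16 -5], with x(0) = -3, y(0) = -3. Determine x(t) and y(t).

x(t) = -3e^(3t), y(t) = 6e^(3t) - 9e^(-5t)

Coefficient matrix A = [[3, 0], [-16, -5]].
Characteristic polynomial det(A - λI) = λ^2 + 2λ - 15 = 0.
Eigenvalues λ = -5, 3.
For λ=-5: (A-λI) row 1 is [8, 0], so an eigenvector is (0, -1).
For λ=3: (A-λI) row 2 is [-16, -8], so an eigenvector is (1, -2).
General solution: K_1e^(-5t)(0,-1) + K_2e^(3t)(1,-2).
Applying x(0)=-3, y(0)=-3 gives K_1=9, K_2=-3.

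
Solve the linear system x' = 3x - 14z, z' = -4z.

Coefficient matrix A = [[3, -14], [0, -4]].
Characteristic polynomial det(A - λI) = λ^2 + λ - 12 = 0.
Eigenvalues λ = 3, -4.
For λ=3: (A-λI) row 1 is [0, -14], so an eigenvector is (1, 0).
For λ=-4: (A-λI) row 1 is [7, -14], so an eigenvector is (2, 1).
General solution: C_1e^(3t)(1,0) + C_2e^(-4t)(2,1).

x(t) = C_1e^(3t) + 2C_2e^(-4t), z(t) = C_2e^(-4t)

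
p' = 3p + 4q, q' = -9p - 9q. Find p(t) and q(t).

Coefficient matrix A = [[3, 4], [-9, -9]].
Characteristic polynomial det(A - λI) = λ^2 + 6λ + 9 = 0.
Single eigenvalue λ = -3 with algebraic multiplicity 2.
Eigenvector v = (-2,3); generalized eigenvector w with (A-λI)w=v is (-1,1).
General solution: e^(-3t)[C_1·v + C_2·(t·v + w)].

p(t) = -2C_1e^(-3t) - 2C_2te^(-3t) - C_2e^(-3t), q(t) = 3C_1e^(-3t) + 3C_2te^(-3t) + C_2e^(-3t)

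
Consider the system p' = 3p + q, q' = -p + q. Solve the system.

Coefficient matrix A = [[3, 1], [-1, 1]].
Characteristic polynomial det(A - λI) = λ^2 - 4λ + 4 = 0.
Single eigenvalue λ = 2 with algebraic multiplicity 2.
Eigenvector v = (1,-1); generalized eigenvector w with (A-λI)w=v is (3,-2).
General solution: e^(2t)[K_1·v + K_2·(t·v + w)].

p(t) = K_1e^(2t) + K_2te^(2t) + 3K_2e^(2t), q(t) = -K_1e^(2t) - K_2te^(2t) - 2K_2e^(2t)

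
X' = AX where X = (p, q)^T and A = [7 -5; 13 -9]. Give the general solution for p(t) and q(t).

Coefficient matrix A = [[7, -5], [13, -9]].
Characteristic polynomial det(A - λI) = λ^2 + 2λ + 2 = 0.
Eigenvalues λ = -1 ± i (complex conjugate pair).
For λ=-1+i: an eigenvector is (1,2) - i(-2,-3) = (1 + 2i, 2 + 3i).
A real fundamental pair from Re and Im of e^((-1+i)t)v: X_1 = e^(-t)(cos(t)·(1,2) + sin(t)·(-2,-3)), X_2 = e^(-t)(sin(t)·(1,2) - cos(t)·(-2,-3)).
General solution: c_1X_1 + c_2X_2.

p(t) = -2c_1e^(-t)sin(t) + c_1e^(-t)cos(t) + c_2e^(-t)sin(t) + 2c_2e^(-t)cos(t), q(t) = -3c_1e^(-t)sin(t) + 2c_1e^(-t)cos(t) + 2c_2e^(-t)sin(t) + 3c_2e^(-t)cos(t)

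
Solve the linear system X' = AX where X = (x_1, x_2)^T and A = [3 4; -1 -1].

Coefficient matrix A = [[3, 4], [-1, -1]].
Characteristic polynomial det(A - λI) = λ^2 - 2λ + 1 = 0.
Single eigenvalue λ = 1 with algebraic multiplicity 2.
Eigenvector v = (2,-1); generalized eigenvector w with (A-λI)w=v is (1,0).
General solution: e^(t)[c_1·v + c_2·(t·v + w)].

x_1(t) = 2c_1e^(t) + 2c_2te^(t) + c_2e^(t), x_2(t) = -c_1e^(t) - c_2te^(t)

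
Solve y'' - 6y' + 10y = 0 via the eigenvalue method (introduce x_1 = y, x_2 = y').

Let x_1 = y, x_2 = y'. Then x_1' = x_2 and x_2' = -10x_1 + 6x_2.
A = [[0,1],[-10,6]]; det(A-λI) = λ^2 - 6λ + 10.
Eigenvalues λ = 3 ± i.

y(t) = c_1e^(3t)cos(t) + c_2e^(3t)sin(t)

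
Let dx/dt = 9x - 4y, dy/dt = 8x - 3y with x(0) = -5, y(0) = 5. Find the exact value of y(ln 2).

A = [[9,-4],[8,-3]]; eigenvalues λ = 1, 5.
Eigenvectors: (1,2) for λ=1, (1,1) for λ=5.
From the initial condition, c_1 = 10, c_2 = -15.
y(ln 2) = (10)(2^1)(2) + (-15)(2^5)(1) = -440.

-440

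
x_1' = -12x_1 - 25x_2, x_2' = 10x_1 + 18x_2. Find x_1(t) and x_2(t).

Coefficient matrix A = [[-12, -25], [10, 18]].
Characteristic polynomial det(A - λI) = λ^2 - 6λ + 34 = 0.
Eigenvalues λ = 3 ± 5i (complex conjugate pair).
For λ=3+5i: an eigenvector is (-2,1) - i(1,-1) = (-2 - i, 1 + i).
A real fundamental pair from Re and Im of e^((3+5i)t)v: X_1 = e^(3t)(cos(5t)·(-2,1) + sin(5t)·(1,-1)), X_2 = e^(3t)(sin(5t)·(-2,1) - cos(5t)·(1,-1)).
General solution: K_1X_1 + K_2X_2.

x_1(t) = K_1e^(3t)sin(5t) - 2K_1e^(3t)cos(5t) - 2K_2e^(3t)sin(5t) - K_2e^(3t)cos(5t), x_2(t) = -K_1e^(3t)sin(5t) + K_1e^(3t)cos(5t) + K_2e^(3t)sin(5t) + K_2e^(3t)cos(5t)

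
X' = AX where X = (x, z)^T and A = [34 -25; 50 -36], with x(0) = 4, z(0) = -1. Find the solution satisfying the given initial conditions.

Coefficient matrix A = [[34, -25], [50, -36]].
Characteristic polynomial det(A - λI) = λ^2 + 2λ + 26 = 0.
Eigenvalues λ = -1 ± 5i (complex conjugate pair).
For λ=-1+5i: an eigenvector is (-1,-1) - i(-2,-3) = (-1 + 2i, -1 + 3i).
A real fundamental pair from Re and Im of e^((-1+5i)t)v: X_1 = e^(-t)(cos(5t)·(-1,-1) + sin(5t)·(-2,-3)), X_2 = e^(-t)(sin(5t)·(-1,-1) - cos(5t)·(-2,-3)).
General solution: K_1X_1 + K_2X_2.
Applying x(0)=4, z(0)=-1 gives K_1=-14, K_2=-5.

x(t) = 33e^(-t)sin(5t) + 4e^(-t)cos(5t), z(t) = 47e^(-t)sin(5t) - e^(-t)cos(5t)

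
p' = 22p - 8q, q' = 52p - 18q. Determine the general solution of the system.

Coefficient matrix A = [[22, -8], [52, -18]].
Characteristic polynomial det(A - λI) = λ^2 - 4λ + 20 = 0.
Eigenvalues λ = 2 ± 4i (complex conjugate pair).
For λ=2+4i: an eigenvector is (1,3) - i(-1,-2) = (1 + i, 3 + 2i).
A real fundamental pair from Re and Im of e^((2+4i)t)v: X_1 = e^(2t)(cos(4t)·(1,3) + sin(4t)·(-1,-2)), X_2 = e^(2t)(sin(4t)·(1,3) - cos(4t)·(-1,-2)).
General solution: c_1X_1 + c_2X_2.

p(t) = -c_1e^(2t)sin(4t) + c_1e^(2t)cos(4t) + c_2e^(2t)sin(4t) + c_2e^(2t)cos(4t), q(t) = -2c_1e^(2t)sin(4t) + 3c_1e^(2t)cos(4t) + 3c_2e^(2t)sin(4t) + 2c_2e^(2t)cos(4t)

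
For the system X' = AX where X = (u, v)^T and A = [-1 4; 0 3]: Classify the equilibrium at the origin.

A = [[-1,4],[0,3]]; det(A-λI) = λ^2 - 2λ - 3.
λ = 3, -1: opposite signs.

saddle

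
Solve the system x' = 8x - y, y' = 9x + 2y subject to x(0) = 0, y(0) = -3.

Coefficient matrix A = [[8, -1], [9, 2]].
Characteristic polynomial det(A - λI) = λ^2 - 10λ + 25 = 0.
Single eigenvalue λ = 5 with algebraic multiplicity 2.
Eigenvector v = (1,3); generalized eigenvector w with (A-λI)w=v is (1,2).
General solution: e^(5t)[C_1·v + C_2·(t·v + w)].
Applying x(0)=0, y(0)=-3 gives C_1=-3, C_2=3.

x(t) = 3te^(5t), y(t) = 9te^(5t) - 3e^(5t)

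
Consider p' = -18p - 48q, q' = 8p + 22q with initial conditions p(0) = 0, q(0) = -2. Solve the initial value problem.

Coefficient matrix A = [[-18, -48], [8, 22]].
Characteristic polynomial det(A - λI) = λ^2 - 4λ - 12 = 0.
Eigenvalues λ = 6, -2.
For λ=6: (A-λI) row 1 is [-24, -48], so an eigenvector is (-2, 1).
For λ=-2: (A-λI) row 1 is [-16, -48], so an eigenvector is (3, -1).
General solution: K_1e^(6t)(-2,1) + K_2e^(-2t)(3,-1).
Applying p(0)=0, q(0)=-2 gives K_1=-6, K_2=-4.

p(t) = 12e^(6t) - 12e^(-2t), q(t) = -6e^(6t) + 4e^(-2t)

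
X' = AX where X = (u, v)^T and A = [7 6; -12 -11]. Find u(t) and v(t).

Coefficient matrix A = [[7, 6], [-12, -11]].
Characteristic polynomial det(A - λI) = λ^2 + 4λ - 5 = 0.
Eigenvalues λ = 1, -5.
For λ=1: (A-λI) row 1 is [6, 6], so an eigenvector is (-1, 1).
For λ=-5: (A-λI) row 1 is [12, 6], so an eigenvector is (1, -2).
General solution: C_1e^(t)(-1,1) + C_2e^(-5t)(1,-2).

u(t) = -C_1e^(t) + C_2e^(-5t), v(t) = C_1e^(t) - 2C_2e^(-5t)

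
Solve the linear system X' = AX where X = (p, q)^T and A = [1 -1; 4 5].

p(t) = c_1e^(3t) + c_2te^(3t), q(t) = -2c_1e^(3t) - 2c_2te^(3t) - c_2e^(3t)

Coefficient matrix A = [[1, -1], [4, 5]].
Characteristic polynomial det(A - λI) = λ^2 - 6λ + 9 = 0.
Single eigenvalue λ = 3 with algebraic multiplicity 2.
Eigenvector v = (1,-2); generalized eigenvector w with (A-λI)w=v is (0,-1).
General solution: e^(3t)[c_1·v + c_2·(t·v + w)].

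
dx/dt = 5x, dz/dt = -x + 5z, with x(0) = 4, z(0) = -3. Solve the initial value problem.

Coefficient matrix A = [[5, 0], [-1, 5]].
Characteristic polynomial det(A - λI) = λ^2 - 10λ + 25 = 0.
Single eigenvalue λ = 5 with algebraic multiplicity 2.
Eigenvector v = (0,1); generalized eigenvector w with (A-λI)w=v is (-1,2).
General solution: e^(5t)[c_1·v + c_2·(t·v + w)].
Applying x(0)=4, z(0)=-3 gives c_1=5, c_2=-4.

x(t) = 4e^(5t), z(t) = -4te^(5t) - 3e^(5t)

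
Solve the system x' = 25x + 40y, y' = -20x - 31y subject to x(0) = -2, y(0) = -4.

Coefficient matrix A = [[25, 40], [-20, -31]].
Characteristic polynomial det(A - λI) = λ^2 + 6λ + 25 = 0.
Eigenvalues λ = -3 ± 4i (complex conjugate pair).
For λ=-3+4i: an eigenvector is (3,-2) - i(1,-1) = (3 - i, -2 + i).
A real fundamental pair from Re and Im of e^((-3+4i)t)v: X_1 = e^(-3t)(cos(4t)·(3,-2) + sin(4t)·(1,-1)), X_2 = e^(-3t)(sin(4t)·(3,-2) - cos(4t)·(1,-1)).
General solution: K_1X_1 + K_2X_2.
Applying x(0)=-2, y(0)=-4 gives K_1=-6, K_2=-16.

x(t) = -54e^(-3t)sin(4t) - 2e^(-3t)cos(4t), y(t) = 38e^(-3t)sin(4t) - 4e^(-3t)cos(4t)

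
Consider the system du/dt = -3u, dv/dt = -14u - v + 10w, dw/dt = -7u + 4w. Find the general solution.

u(t) = K_2e^(-3t), v(t) = K_1e^(-t) + 2K_2e^(-3t) + 2K_3e^(4t), w(t) = K_2e^(-3t) + K_3e^(4t)

Coefficient matrix A = [[-3, 0, 0], [-14, -1, 10], [-7, 0, 4]].
det(A - λI) = 0 gives eigenvalues λ = -1, -3, 4.
For λ=-1: eigenvector (0,1,0).
For λ=-3: eigenvector (1,2,1).
For λ=4: eigenvector (0,2,1).
General solution: K_1e^(-t)(0,1,0) + K_2e^(-3t)(1,2,1) + K_3e^(4t)(0,2,1).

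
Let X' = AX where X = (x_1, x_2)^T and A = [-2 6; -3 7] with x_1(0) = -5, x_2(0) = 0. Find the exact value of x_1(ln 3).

A = [[-2,6],[-3,7]]; eigenvalues λ = 1, 4.
Eigenvectors: (2,1) for λ=1, (-1,-1) for λ=4.
From the initial condition, c_1 = -5, c_2 = -5.
x_1(ln 3) = (-5)(3^1)(2) + (-5)(3^4)(-1) = 375.

375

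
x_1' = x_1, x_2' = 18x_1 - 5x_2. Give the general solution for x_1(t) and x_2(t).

Coefficient matrix A = [[1, 0], [18, -5]].
Characteristic polynomial det(A - λI) = λ^2 + 4λ - 5 = 0.
Eigenvalues λ = -5, 1.
For λ=-5: (A-λI) row 1 is [6, 0], so an eigenvector is (0, 1).
For λ=1: (A-λI) row 2 is [18, -6], so an eigenvector is (1, 3).
General solution: C_1e^(-5t)(0,1) + C_2e^(t)(1,3).

x_1(t) = C_2e^(t), x_2(t) = C_1e^(-5t) + 3C_2e^(t)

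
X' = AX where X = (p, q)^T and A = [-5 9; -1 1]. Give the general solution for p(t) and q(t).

p(t) = -3K_1e^(-2t) - 3K_2te^(-2t) - 2K_2e^(-2t), q(t) = -K_1e^(-2t) - K_2te^(-2t) - K_2e^(-2t)

Coefficient matrix A = [[-5, 9], [-1, 1]].
Characteristic polynomial det(A - λI) = λ^2 + 4λ + 4 = 0.
Single eigenvalue λ = -2 with algebraic multiplicity 2.
Eigenvector v = (-3,-1); generalized eigenvector w with (A-λI)w=v is (-2,-1).
General solution: e^(-2t)[K_1·v + K_2·(t·v + w)].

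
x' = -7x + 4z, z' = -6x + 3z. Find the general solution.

x(t) = -2K_1e^(-t) + K_2e^(-3t), z(t) = -3K_1e^(-t) + K_2e^(-3t)

Coefficient matrix A = [[-7, 4], [-6, 3]].
Characteristic polynomial det(A - λI) = λ^2 + 4λ + 3 = 0.
Eigenvalues λ = -1, -3.
For λ=-1: (A-λI) row 1 is [-6, 4], so an eigenvector is (-2, -3).
For λ=-3: (A-λI) row 1 is [-4, 4], so an eigenvector is (1, 1).
General solution: K_1e^(-t)(-2,-3) + K_2e^(-3t)(1,1).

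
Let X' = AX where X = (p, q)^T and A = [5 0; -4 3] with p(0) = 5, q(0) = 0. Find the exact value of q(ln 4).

A = [[5,0],[-4,3]]; eigenvalues λ = 3, 5.
Eigenvectors: (0,-1) for λ=3, (1,-2) for λ=5.
From the initial condition, c_1 = -10, c_2 = 5.
q(ln 4) = (-10)(4^3)(-1) + (5)(4^5)(-2) = -9600.

-9600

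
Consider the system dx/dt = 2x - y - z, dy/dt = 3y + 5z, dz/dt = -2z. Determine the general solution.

x(t) = c_2e^(2t) + c_3e^(3t), y(t) = -c_1e^(-2t) - c_3e^(3t), z(t) = c_1e^(-2t)

Coefficient matrix A = [[2, -1, -1], [0, 3, 5], [0, 0, -2]].
det(A - λI) = 0 gives eigenvalues λ = -2, 2, 3.
For λ=-2: eigenvector (0,-1,1).
For λ=2: eigenvector (1,0,0).
For λ=3: eigenvector (1,-1,0).
General solution: c_1e^(-2t)(0,-1,1) + c_2e^(2t)(1,0,0) + c_3e^(3t)(1,-1,0).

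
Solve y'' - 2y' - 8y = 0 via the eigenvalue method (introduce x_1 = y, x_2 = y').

Let x_1 = y, x_2 = y'. Then x_1' = x_2 and x_2' = 8x_1 + 2x_2.
A = [[0,1],[8,2]]; det(A-λI) = λ^2 - 2λ - 8.
Eigenvalues λ = 4, -2 with eigenvectors (1,4), (1,-2).

y(t) = K_1e^(4t) + K_2e^(-2t)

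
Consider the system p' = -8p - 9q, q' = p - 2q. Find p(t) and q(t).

p(t) = 3K_1e^(-5t) + 3K_2te^(-5t) - K_2e^(-5t), q(t) = -K_1e^(-5t) - K_2te^(-5t)

Coefficient matrix A = [[-8, -9], [1, -2]].
Characteristic polynomial det(A - λI) = λ^2 + 10λ + 25 = 0.
Single eigenvalue λ = -5 with algebraic multiplicity 2.
Eigenvector v = (3,-1); generalized eigenvector w with (A-λI)w=v is (-1,0).
General solution: e^(-5t)[K_1·v + K_2·(t·v + w)].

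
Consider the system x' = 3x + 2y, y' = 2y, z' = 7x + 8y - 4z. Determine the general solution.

Coefficient matrix A = [[3, 2, 0], [0, 2, 0], [7, 8, -4]].
det(A - λI) = 0 gives eigenvalues λ = 3, 2, -4.
For λ=3: eigenvector (1,0,1).
For λ=2: eigenvector (-2,1,-1).
For λ=-4: eigenvector (0,0,1).
General solution: c_1e^(3t)(1,0,1) + c_2e^(2t)(-2,1,-1) + c_3e^(-4t)(0,0,1).

x(t) = c_1e^(3t) - 2c_2e^(2t), y(t) = c_2e^(2t), z(t) = c_1e^(3t) - c_2e^(2t) + c_3e^(-4t)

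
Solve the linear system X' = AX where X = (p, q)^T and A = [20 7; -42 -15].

p(t) = -K_1e^(6t) + K_2e^(-t), q(t) = 2K_1e^(6t) - 3K_2e^(-t)

Coefficient matrix A = [[20, 7], [-42, -15]].
Characteristic polynomial det(A - λI) = λ^2 - 5λ - 6 = 0.
Eigenvalues λ = 6, -1.
For λ=6: (A-λI) row 1 is [14, 7], so an eigenvector is (-1, 2).
For λ=-1: (A-λI) row 1 is [21, 7], so an eigenvector is (1, -3).
General solution: K_1e^(6t)(-1,2) + K_2e^(-t)(1,-3).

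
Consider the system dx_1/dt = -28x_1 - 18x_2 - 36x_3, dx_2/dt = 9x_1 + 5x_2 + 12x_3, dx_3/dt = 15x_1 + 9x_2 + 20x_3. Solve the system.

x_1(t) = -6c_1e^(-4t) - 2c_2e^(-t) - 3c_3e^(2t), x_2(t) = 2c_1e^(-4t) + c_2e^(-t) + c_3e^(2t), x_3(t) = 3c_1e^(-4t) + c_2e^(-t) + 2c_3e^(2t)

Coefficient matrix A = [[-28, -18, -36], [9, 5, 12], [15, 9, 20]].
det(A - λI) = 0 gives eigenvalues λ = -4, -1, 2.
For λ=-4: eigenvector (-6,2,3).
For λ=-1: eigenvector (-2,1,1).
For λ=2: eigenvector (-3,1,2).
General solution: c_1e^(-4t)(-6,2,3) + c_2e^(-t)(-2,1,1) + c_3e^(2t)(-3,1,2).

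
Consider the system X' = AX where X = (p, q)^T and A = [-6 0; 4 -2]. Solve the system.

p(t) = -C_2e^(-6t), q(t) = C_1e^(-2t) + C_2e^(-6t)

Coefficient matrix A = [[-6, 0], [4, -2]].
Characteristic polynomial det(A - λI) = λ^2 + 8λ + 12 = 0.
Eigenvalues λ = -2, -6.
For λ=-2: (A-λI) row 1 is [-4, 0], so an eigenvector is (0, 1).
For λ=-6: (A-λI) row 2 is [4, 4], so an eigenvector is (-1, 1).
General solution: C_1e^(-2t)(0,1) + C_2e^(-6t)(-1,1).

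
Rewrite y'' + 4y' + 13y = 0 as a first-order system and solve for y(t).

Let x_1 = y, x_2 = y'. Then x_1' = x_2 and x_2' = -13x_1 - 4x_2.
A = [[0,1],[-13,-4]]; det(A-λI) = λ^2 + 4λ + 13.
Eigenvalues λ = -2 ± 3i.

y(t) = c_1e^(-2t)cos(3t) + c_2e^(-2t)sin(3t)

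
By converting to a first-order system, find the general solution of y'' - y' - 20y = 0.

y(t) = c_1e^(5t) + c_2e^(-4t)

Let x_1 = y, x_2 = y'. Then x_1' = x_2 and x_2' = 20x_1 + x_2.
A = [[0,1],[20,1]]; det(A-λI) = λ^2 - λ - 20.
Eigenvalues λ = 5, -4 with eigenvectors (1,5), (1,-4).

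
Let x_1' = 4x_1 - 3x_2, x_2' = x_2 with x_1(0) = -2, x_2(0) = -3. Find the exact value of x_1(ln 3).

72

A = [[4,-3],[0,1]]; eigenvalues λ = 4, 1.
Eigenvectors: (-1,0) for λ=4, (1,1) for λ=1.
From the initial condition, c_1 = -1, c_2 = -3.
x_1(ln 3) = (-1)(3^4)(-1) + (-3)(3^1)(1) = 72.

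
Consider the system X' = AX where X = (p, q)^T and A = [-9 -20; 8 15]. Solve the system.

Coefficient matrix A = [[-9, -20], [8, 15]].
Characteristic polynomial det(A - λI) = λ^2 - 6λ + 25 = 0.
Eigenvalues λ = 3 ± 4i (complex conjugate pair).
For λ=3+4i: an eigenvector is (-1,1) - i(-2,1) = (-1 + 2i, 1 - i).
A real fundamental pair from Re and Im of e^((3+4i)t)v: X_1 = e^(3t)(cos(4t)·(-1,1) + sin(4t)·(-2,1)), X_2 = e^(3t)(sin(4t)·(-1,1) - cos(4t)·(-2,1)).
General solution: C_1X_1 + C_2X_2.

p(t) = -2C_1e^(3t)sin(4t) - C_1e^(3t)cos(4t) - C_2e^(3t)sin(4t) + 2C_2e^(3t)cos(4t), q(t) = C_1e^(3t)sin(4t) + C_1e^(3t)cos(4t) + C_2e^(3t)sin(4t) - C_2e^(3t)cos(4t)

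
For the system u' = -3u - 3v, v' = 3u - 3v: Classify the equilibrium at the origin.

stable spiral

A = [[-3,-3],[3,-3]]; det(A-λI) = λ^2 + 6λ + 18.
λ = -3 ± 3i: negative real part.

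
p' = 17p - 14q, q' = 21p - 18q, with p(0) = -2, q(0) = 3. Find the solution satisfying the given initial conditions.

Coefficient matrix A = [[17, -14], [21, -18]].
Characteristic polynomial det(A - λI) = λ^2 + λ - 12 = 0.
Eigenvalues λ = -4, 3.
For λ=-4: (A-λI) row 1 is [21, -14], so an eigenvector is (2, 3).
For λ=3: (A-λI) row 1 is [14, -14], so an eigenvector is (-1, -1).
General solution: K_1e^(-4t)(2,3) + K_2e^(3t)(-1,-1).
Applying p(0)=-2, q(0)=3 gives K_1=5, K_2=12.

p(t) = -12e^(3t) + 10e^(-4t), q(t) = -12e^(3t) + 15e^(-4t)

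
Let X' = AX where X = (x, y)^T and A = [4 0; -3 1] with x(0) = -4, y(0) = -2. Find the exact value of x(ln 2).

A = [[4,0],[-3,1]]; eigenvalues λ = 1, 4.
Eigenvectors: (0,-1) for λ=1, (-1,1) for λ=4.
From the initial condition, c_1 = 6, c_2 = 4.
x(ln 2) = (6)(2^1)(0) + (4)(2^4)(-1) = -64.

-64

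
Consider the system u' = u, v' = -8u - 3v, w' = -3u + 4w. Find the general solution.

Coefficient matrix A = [[1, 0, 0], [-8, -3, 0], [-3, 0, 4]].
det(A - λI) = 0 gives eigenvalues λ = -3, 4, 1.
For λ=-3: eigenvector (0,1,0).
For λ=4: eigenvector (0,0,-1).
For λ=1: eigenvector (1,-2,1).
General solution: c_1e^(-3t)(0,1,0) + c_2e^(4t)(0,0,-1) + c_3e^(t)(1,-2,1).

u(t) = c_3e^(t), v(t) = c_1e^(-3t) - 2c_3e^(t), w(t) = -c_2e^(4t) + c_3e^(t)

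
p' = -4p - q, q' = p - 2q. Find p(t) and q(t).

Coefficient matrix A = [[-4, -1], [1, -2]].
Characteristic polynomial det(A - λI) = λ^2 + 6λ + 9 = 0.
Single eigenvalue λ = -3 with algebraic multiplicity 2.
Eigenvector v = (-1,1); generalized eigenvector w with (A-λI)w=v is (3,-2).
General solution: e^(-3t)[K_1·v + K_2·(t·v + w)].

p(t) = -K_1e^(-3t) - K_2te^(-3t) + 3K_2e^(-3t), q(t) = K_1e^(-3t) + K_2te^(-3t) - 2K_2e^(-3t)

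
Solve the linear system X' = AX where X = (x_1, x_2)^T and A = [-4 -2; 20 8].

x_1(t) = c_1e^(2t)sin(2t) - c_2e^(2t)cos(2t), x_2(t) = -3c_1e^(2t)sin(2t) - c_1e^(2t)cos(2t) - c_2e^(2t)sin(2t) + 3c_2e^(2t)cos(2t)

Coefficient matrix A = [[-4, -2], [20, 8]].
Characteristic polynomial det(A - λI) = λ^2 - 4λ + 8 = 0.
Eigenvalues λ = 2 ± 2i (complex conjugate pair).
For λ=2+2i: an eigenvector is (0,-1) - i(1,-3) = (0 - i, -1 + 3i).
A real fundamental pair from Re and Im of e^((2+2i)t)v: X_1 = e^(2t)(cos(2t)·(0,-1) + sin(2t)·(1,-3)), X_2 = e^(2t)(sin(2t)·(0,-1) - cos(2t)·(1,-3)).
General solution: c_1X_1 + c_2X_2.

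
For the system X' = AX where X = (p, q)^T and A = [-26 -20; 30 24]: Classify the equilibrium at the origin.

saddle

A = [[-26,-20],[30,24]]; det(A-λI) = λ^2 + 2λ - 24.
λ = 4, -6: opposite signs.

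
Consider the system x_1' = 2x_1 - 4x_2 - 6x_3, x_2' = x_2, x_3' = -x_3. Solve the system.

Coefficient matrix A = [[2, -4, -6], [0, 1, 0], [0, 0, -1]].
det(A - λI) = 0 gives eigenvalues λ = 1, 2, -1.
For λ=1: eigenvector (4,1,0).
For λ=2: eigenvector (1,0,0).
For λ=-1: eigenvector (2,0,1).
General solution: c_1e^(t)(4,1,0) + c_2e^(2t)(1,0,0) + c_3e^(-t)(2,0,1).

x_1(t) = 4c_1e^(t) + c_2e^(2t) + 2c_3e^(-t), x_2(t) = c_1e^(t), x_3(t) = c_3e^(-t)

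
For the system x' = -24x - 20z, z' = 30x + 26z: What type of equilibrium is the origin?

A = [[-24,-20],[30,26]]; det(A-λI) = λ^2 - 2λ - 24.
λ = -4, 6: opposite signs.

saddle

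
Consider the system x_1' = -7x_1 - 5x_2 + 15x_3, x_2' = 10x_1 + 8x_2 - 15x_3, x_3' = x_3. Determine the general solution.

Coefficient matrix A = [[-7, -5, 15], [10, 8, -15], [0, 0, 1]].
det(A - λI) = 0 gives eigenvalues λ = -2, 3, 1.
For λ=-2: eigenvector (-1,1,0).
For λ=3: eigenvector (-1,2,0).
For λ=1: eigenvector (5,-5,1).
General solution: K_1e^(-2t)(-1,1,0) + K_2e^(3t)(-1,2,0) + K_3e^(t)(5,-5,1).

x_1(t) = -K_1e^(-2t) - K_2e^(3t) + 5K_3e^(t), x_2(t) = K_1e^(-2t) + 2K_2e^(3t) - 5K_3e^(t), x_3(t) = K_3e^(t)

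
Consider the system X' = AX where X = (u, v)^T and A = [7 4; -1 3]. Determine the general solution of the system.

u(t) = 2c_1e^(5t) + 2c_2te^(5t) + c_2e^(5t), v(t) = -c_1e^(5t) - c_2te^(5t)

Coefficient matrix A = [[7, 4], [-1, 3]].
Characteristic polynomial det(A - λI) = λ^2 - 10λ + 25 = 0.
Single eigenvalue λ = 5 with algebraic multiplicity 2.
Eigenvector v = (2,-1); generalized eigenvector w with (A-λI)w=v is (1,0).
General solution: e^(5t)[c_1·v + c_2·(t·v + w)].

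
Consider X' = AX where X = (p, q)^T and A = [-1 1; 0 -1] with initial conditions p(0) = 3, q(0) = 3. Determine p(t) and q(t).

Coefficient matrix A = [[-1, 1], [0, -1]].
Characteristic polynomial det(A - λI) = λ^2 + 2λ + 1 = 0.
Single eigenvalue λ = -1 with algebraic multiplicity 2.
Eigenvector v = (-1,0); generalized eigenvector w with (A-λI)w=v is (-3,-1).
General solution: e^(-t)[c_1·v + c_2·(t·v + w)].
Applying p(0)=3, q(0)=3 gives c_1=6, c_2=-3.

p(t) = 3te^(-t) + 3e^(-t), q(t) = 3e^(-t)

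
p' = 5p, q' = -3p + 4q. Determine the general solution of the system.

Coefficient matrix A = [[5, 0], [-3, 4]].
Characteristic polynomial det(A - λI) = λ^2 - 9λ + 20 = 0.
Eigenvalues λ = 5, 4.
For λ=5: (A-λI) row 2 is [-3, -1], so an eigenvector is (-1, 3).
For λ=4: (A-λI) row 1 is [1, 0], so an eigenvector is (0, -1).
General solution: K_1e^(5t)(-1,3) + K_2e^(4t)(0,-1).

p(t) = -K_1e^(5t), q(t) = 3K_1e^(5t) - K_2e^(4t)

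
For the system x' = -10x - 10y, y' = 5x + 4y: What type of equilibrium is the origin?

A = [[-10,-10],[5,4]]; det(A-λI) = λ^2 + 6λ + 10.
λ = -3 ± i: negative real part.

stable spiral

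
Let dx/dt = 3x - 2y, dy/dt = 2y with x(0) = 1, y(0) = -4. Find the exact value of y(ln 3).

A = [[3,-2],[0,2]]; eigenvalues λ = 3, 2.
Eigenvectors: (-1,0) for λ=3, (-2,-1) for λ=2.
From the initial condition, c_1 = -9, c_2 = 4.
y(ln 3) = (-9)(3^3)(0) + (4)(3^2)(-1) = -36.

-36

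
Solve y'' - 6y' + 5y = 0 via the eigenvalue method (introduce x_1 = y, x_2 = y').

Let x_1 = y, x_2 = y'. Then x_1' = x_2 and x_2' = -5x_1 + 6x_2.
A = [[0,1],[-5,6]]; det(A-λI) = λ^2 - 6λ + 5.
Eigenvalues λ = 5, 1 with eigenvectors (1,5), (1,1).

y(t) = C_1e^(5t) + C_2e^(t)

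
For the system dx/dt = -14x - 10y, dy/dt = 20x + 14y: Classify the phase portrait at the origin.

center

A = [[-14,-10],[20,14]]; det(A-λI) = λ^2 + 4.
λ = 0 ± 2i: zero real part.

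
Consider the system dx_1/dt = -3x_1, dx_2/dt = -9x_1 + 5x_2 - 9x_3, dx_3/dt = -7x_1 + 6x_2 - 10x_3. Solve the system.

x_1(t) = K_1e^(-3t), x_2(t) = -3K_2e^(-t) - K_3e^(-4t), x_3(t) = -K_1e^(-3t) - 2K_2e^(-t) - K_3e^(-4t)

Coefficient matrix A = [[-3, 0, 0], [-9, 5, -9], [-7, 6, -10]].
det(A - λI) = 0 gives eigenvalues λ = -3, -1, -4.
For λ=-3: eigenvector (1,0,-1).
For λ=-1: eigenvector (0,-3,-2).
For λ=-4: eigenvector (0,-1,-1).
General solution: K_1e^(-3t)(1,0,-1) + K_2e^(-t)(0,-3,-2) + K_3e^(-4t)(0,-1,-1).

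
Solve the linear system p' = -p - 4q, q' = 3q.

p(t) = C_1e^(3t) + C_2e^(-t), q(t) = -C_1e^(3t)

Coefficient matrix A = [[-1, -4], [0, 3]].
Characteristic polynomial det(A - λI) = λ^2 - 2λ - 3 = 0.
Eigenvalues λ = 3, -1.
For λ=3: (A-λI) row 1 is [-4, -4], so an eigenvector is (1, -1).
For λ=-1: (A-λI) row 1 is [0, -4], so an eigenvector is (1, 0).
General solution: C_1e^(3t)(1,-1) + C_2e^(-t)(1,0).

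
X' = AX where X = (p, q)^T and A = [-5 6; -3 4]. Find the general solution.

p(t) = -2c_1e^(-2t) + c_2e^(t), q(t) = -c_1e^(-2t) + c_2e^(t)

Coefficient matrix A = [[-5, 6], [-3, 4]].
Characteristic polynomial det(A - λI) = λ^2 + λ - 2 = 0.
Eigenvalues λ = -2, 1.
For λ=-2: (A-λI) row 1 is [-3, 6], so an eigenvector is (-2, -1).
For λ=1: (A-λI) row 1 is [-6, 6], so an eigenvector is (1, 1).
General solution: c_1e^(-2t)(-2,-1) + c_2e^(t)(1,1).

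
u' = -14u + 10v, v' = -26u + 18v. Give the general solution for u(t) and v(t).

Coefficient matrix A = [[-14, 10], [-26, 18]].
Characteristic polynomial det(A - λI) = λ^2 - 4λ + 8 = 0.
Eigenvalues λ = 2 ± 2i (complex conjugate pair).
For λ=2+2i: an eigenvector is (2,3) - i(-1,-2) = (2 + i, 3 + 2i).
A real fundamental pair from Re and Im of e^((2+2i)t)v: X_1 = e^(2t)(cos(2t)·(2,3) + sin(2t)·(-1,-2)), X_2 = e^(2t)(sin(2t)·(2,3) - cos(2t)·(-1,-2)).
General solution: C_1X_1 + C_2X_2.

u(t) = -C_1e^(2t)sin(2t) + 2C_1e^(2t)cos(2t) + 2C_2e^(2t)sin(2t) + C_2e^(2t)cos(2t), v(t) = -2C_1e^(2t)sin(2t) + 3C_1e^(2t)cos(2t) + 3C_2e^(2t)sin(2t) + 2C_2e^(2t)cos(2t)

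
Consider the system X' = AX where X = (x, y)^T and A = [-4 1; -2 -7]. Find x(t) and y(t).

x(t) = c_1e^(-5t) - c_2e^(-6t), y(t) = -c_1e^(-5t) + 2c_2e^(-6t)

Coefficient matrix A = [[-4, 1], [-2, -7]].
Characteristic polynomial det(A - λI) = λ^2 + 11λ + 30 = 0.
Eigenvalues λ = -5, -6.
For λ=-5: (A-λI) row 1 is [1, 1], so an eigenvector is (1, -1).
For λ=-6: (A-λI) row 1 is [2, 1], so an eigenvector is (-1, 2).
General solution: c_1e^(-5t)(1,-1) + c_2e^(-6t)(-1,2).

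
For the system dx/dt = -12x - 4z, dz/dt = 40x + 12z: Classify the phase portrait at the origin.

A = [[-12,-4],[40,12]]; det(A-λI) = λ^2 + 16.
λ = 0 ± 4i: zero real part.

center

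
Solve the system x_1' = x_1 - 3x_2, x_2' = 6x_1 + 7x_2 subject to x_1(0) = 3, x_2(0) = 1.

x_1(t) = -4e^(4t)sin(3t) + 3e^(4t)cos(3t), x_2(t) = 7e^(4t)sin(3t) + e^(4t)cos(3t)

Coefficient matrix A = [[1, -3], [6, 7]].
Characteristic polynomial det(A - λI) = λ^2 - 8λ + 25 = 0.
Eigenvalues λ = 4 ± 3i (complex conjugate pair).
For λ=4+3i: an eigenvector is (0,-1) - i(1,-1) = (0 - i, -1 + i).
A real fundamental pair from Re and Im of e^((4+3i)t)v: X_1 = e^(4t)(cos(3t)·(0,-1) + sin(3t)·(1,-1)), X_2 = e^(4t)(sin(3t)·(0,-1) - cos(3t)·(1,-1)).
General solution: K_1X_1 + K_2X_2.
Applying x_1(0)=3, x_2(0)=1 gives K_1=-4, K_2=-3.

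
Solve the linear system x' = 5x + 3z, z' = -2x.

Coefficient matrix A = [[5, 3], [-2, 0]].
Characteristic polynomial det(A - λI) = λ^2 - 5λ + 6 = 0.
Eigenvalues λ = 3, 2.
For λ=3: (A-λI) row 1 is [2, 3], so an eigenvector is (3, -2).
For λ=2: (A-λI) row 1 is [3, 3], so an eigenvector is (-1, 1).
General solution: C_1e^(3t)(3,-2) + C_2e^(2t)(-1,1).

x(t) = 3C_1e^(3t) - C_2e^(2t), z(t) = -2C_1e^(3t) + C_2e^(2t)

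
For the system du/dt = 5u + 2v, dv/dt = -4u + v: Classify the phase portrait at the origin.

A = [[5,2],[-4,1]]; det(A-λI) = λ^2 - 6λ + 13.
λ = 3 ± 2i: positive real part.

unstable spiral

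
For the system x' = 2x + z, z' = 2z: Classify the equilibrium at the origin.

A = [[2,1],[0,2]]; det(A-λI) = λ^2 - 4λ + 4.
repeated λ = 2 with a single eigenvector.

unstable improper node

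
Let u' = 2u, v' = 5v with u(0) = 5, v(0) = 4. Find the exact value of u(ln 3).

A = [[2,0],[0,5]]; eigenvalues λ = 5, 2.
Eigenvectors: (0,-1) for λ=5, (1,0) for λ=2.
From the initial condition, c_1 = -4, c_2 = 5.
u(ln 3) = (-4)(3^5)(0) + (5)(3^2)(1) = 45.

45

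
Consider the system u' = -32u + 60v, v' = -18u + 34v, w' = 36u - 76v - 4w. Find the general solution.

Coefficient matrix A = [[-32, 60, 0], [-18, 34, 0], [36, -76, -4]].
det(A - λI) = 0 gives eigenvalues λ = -4, -2, 4.
For λ=-4: eigenvector (0,0,1).
For λ=-2: eigenvector (-2,-1,2).
For λ=4: eigenvector (5,3,-6).
General solution: C_1e^(-4t)(0,0,1) + C_2e^(-2t)(-2,-1,2) + C_3e^(4t)(5,3,-6).

u(t) = -2C_2e^(-2t) + 5C_3e^(4t), v(t) = -C_2e^(-2t) + 3C_3e^(4t), w(t) = C_1e^(-4t) + 2C_2e^(-2t) - 6C_3e^(4t)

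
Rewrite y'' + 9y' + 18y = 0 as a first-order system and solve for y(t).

Let x_1 = y, x_2 = y'. Then x_1' = x_2 and x_2' = -18x_1 - 9x_2.
A = [[0,1],[-18,-9]]; det(A-λI) = λ^2 + 9λ + 18.
Eigenvalues λ = -3, -6 with eigenvectors (1,-3), (1,-6).

y(t) = C_1e^(-3t) + C_2e^(-6t)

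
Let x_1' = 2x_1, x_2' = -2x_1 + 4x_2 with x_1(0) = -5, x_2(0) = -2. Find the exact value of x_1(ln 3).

-45

A = [[2,0],[-2,4]]; eigenvalues λ = 2, 4.
Eigenvectors: (1,1) for λ=2, (0,-1) for λ=4.
From the initial condition, c_1 = -5, c_2 = -3.
x_1(ln 3) = (-5)(3^2)(1) + (-3)(3^4)(0) = -45.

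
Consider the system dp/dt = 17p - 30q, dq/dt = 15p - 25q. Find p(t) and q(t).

p(t) = 3C_1e^(-4t)sin(3t) - C_1e^(-4t)cos(3t) - C_2e^(-4t)sin(3t) - 3C_2e^(-4t)cos(3t), q(t) = 2C_1e^(-4t)sin(3t) - C_1e^(-4t)cos(3t) - C_2e^(-4t)sin(3t) - 2C_2e^(-4t)cos(3t)

Coefficient matrix A = [[17, -30], [15, -25]].
Characteristic polynomial det(A - λI) = λ^2 + 8λ + 25 = 0.
Eigenvalues λ = -4 ± 3i (complex conjugate pair).
For λ=-4+3i: an eigenvector is (-1,-1) - i(3,2) = (-1 - 3i, -1 - 2i).
A real fundamental pair from Re and Im of e^((-4+3i)t)v: X_1 = e^(-4t)(cos(3t)·(-1,-1) + sin(3t)·(3,2)), X_2 = e^(-4t)(sin(3t)·(-1,-1) - cos(3t)·(3,2)).
General solution: C_1X_1 + C_2X_2.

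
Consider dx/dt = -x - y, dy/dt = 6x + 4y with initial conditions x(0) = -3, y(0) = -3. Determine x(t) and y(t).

Coefficient matrix A = [[-1, -1], [6, 4]].
Characteristic polynomial det(A - λI) = λ^2 - 3λ + 2 = 0.
Eigenvalues λ = 2, 1.
For λ=2: (A-λI) row 1 is [-3, -1], so an eigenvector is (1, -3).
For λ=1: (A-λI) row 1 is [-2, -1], so an eigenvector is (1, -2).
General solution: c_1e^(2t)(1,-3) + c_2e^(t)(1,-2).
Applying x(0)=-3, y(0)=-3 gives c_1=9, c_2=-12.

x(t) = 9e^(2t) - 12e^(t), y(t) = -27e^(2t) + 24e^(t)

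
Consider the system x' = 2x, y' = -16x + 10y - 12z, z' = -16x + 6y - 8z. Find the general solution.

Coefficient matrix A = [[2, 0, 0], [-16, 10, -12], [-16, 6, -8]].
det(A - λI) = 0 gives eigenvalues λ = -2, 2, 4.
For λ=-2: eigenvector (0,-1,-1).
For λ=2: eigenvector (1,-4,-4).
For λ=4: eigenvector (0,2,1).
General solution: K_1e^(-2t)(0,-1,-1) + K_2e^(2t)(1,-4,-4) + K_3e^(4t)(0,2,1).

x(t) = K_2e^(2t), y(t) = -K_1e^(-2t) - 4K_2e^(2t) + 2K_3e^(4t), z(t) = -K_1e^(-2t) - 4K_2e^(2t) + K_3e^(4t)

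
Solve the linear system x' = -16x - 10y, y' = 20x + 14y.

Coefficient matrix A = [[-16, -10], [20, 14]].
Characteristic polynomial det(A - λI) = λ^2 + 2λ - 24 = 0.
Eigenvalues λ = -6, 4.
For λ=-6: (A-λI) row 1 is [-10, -10], so an eigenvector is (1, -1).
For λ=4: (A-λI) row 1 is [-20, -10], so an eigenvector is (-1, 2).
General solution: K_1e^(-6t)(1,-1) + K_2e^(4t)(-1,2).

x(t) = K_1e^(-6t) - K_2e^(4t), y(t) = -K_1e^(-6t) + 2K_2e^(4t)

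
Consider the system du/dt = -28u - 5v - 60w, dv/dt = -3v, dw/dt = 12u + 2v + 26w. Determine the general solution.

Coefficient matrix A = [[-28, -5, -60], [0, -3, 0], [12, 2, 26]].
det(A - λI) = 0 gives eigenvalues λ = -4, -3, 2.
For λ=-4: eigenvector (5,0,-2).
For λ=-3: eigenvector (-5,1,2).
For λ=2: eigenvector (-2,0,1).
General solution: K_1e^(-4t)(5,0,-2) + K_2e^(-3t)(-5,1,2) + K_3e^(2t)(-2,0,1).

u(t) = 5K_1e^(-4t) - 5K_2e^(-3t) - 2K_3e^(2t), v(t) = K_2e^(-3t), w(t) = -2K_1e^(-4t) + 2K_2e^(-3t) + K_3e^(2t)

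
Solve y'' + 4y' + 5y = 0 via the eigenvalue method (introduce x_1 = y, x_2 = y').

Let x_1 = y, x_2 = y'. Then x_1' = x_2 and x_2' = -5x_1 - 4x_2.
A = [[0,1],[-5,-4]]; det(A-λI) = λ^2 + 4λ + 5.
Eigenvalues λ = -2 ± i.

y(t) = c_1e^(-2t)cos(t) + c_2e^(-2t)sin(t)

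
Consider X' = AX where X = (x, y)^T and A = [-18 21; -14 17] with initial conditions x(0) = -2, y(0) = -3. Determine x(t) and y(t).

x(t) = -5e^(3t) + 3e^(-4t), y(t) = -5e^(3t) + 2e^(-4t)

Coefficient matrix A = [[-18, 21], [-14, 17]].
Characteristic polynomial det(A - λI) = λ^2 + λ - 12 = 0.
Eigenvalues λ = -4, 3.
For λ=-4: (A-λI) row 1 is [-14, 21], so an eigenvector is (-3, -2).
For λ=3: (A-λI) row 1 is [-21, 21], so an eigenvector is (-1, -1).
General solution: K_1e^(-4t)(-3,-2) + K_2e^(3t)(-1,-1).
Applying x(0)=-2, y(0)=-3 gives K_1=-1, K_2=5.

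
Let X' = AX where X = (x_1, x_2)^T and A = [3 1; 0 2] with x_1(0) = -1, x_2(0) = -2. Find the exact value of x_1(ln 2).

A = [[3,1],[0,2]]; eigenvalues λ = 3, 2.
Eigenvectors: (1,0) for λ=3, (-1,1) for λ=2.
From the initial condition, c_1 = -3, c_2 = -2.
x_1(ln 2) = (-3)(2^3)(1) + (-2)(2^2)(-1) = -16.

-16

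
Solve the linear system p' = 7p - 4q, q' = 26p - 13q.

Coefficient matrix A = [[7, -4], [26, -13]].
Characteristic polynomial det(A - λI) = λ^2 + 6λ + 13 = 0.
Eigenvalues λ = -3 ± 2i (complex conjugate pair).
For λ=-3+2i: an eigenvector is (-1,-2) - i(-1,-3) = (-1 + i, -2 + 3i).
A real fundamental pair from Re and Im of e^((-3+2i)t)v: X_1 = e^(-3t)(cos(2t)·(-1,-2) + sin(2t)·(-1,-3)), X_2 = e^(-3t)(sin(2t)·(-1,-2) - cos(2t)·(-1,-3)).
General solution: C_1X_1 + C_2X_2.

p(t) = -C_1e^(-3t)sin(2t) - C_1e^(-3t)cos(2t) - C_2e^(-3t)sin(2t) + C_2e^(-3t)cos(2t), q(t) = -3C_1e^(-3t)sin(2t) - 2C_1e^(-3t)cos(2t) - 2C_2e^(-3t)sin(2t) + 3C_2e^(-3t)cos(2t)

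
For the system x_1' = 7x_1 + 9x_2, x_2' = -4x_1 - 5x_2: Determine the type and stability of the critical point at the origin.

unstable improper node

A = [[7,9],[-4,-5]]; det(A-λI) = λ^2 - 2λ + 1.
repeated λ = 1 with a single eigenvector.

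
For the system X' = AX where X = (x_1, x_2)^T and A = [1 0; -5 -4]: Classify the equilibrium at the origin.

A = [[1,0],[-5,-4]]; det(A-λI) = λ^2 + 3λ - 4.
λ = 1, -4: opposite signs.

saddle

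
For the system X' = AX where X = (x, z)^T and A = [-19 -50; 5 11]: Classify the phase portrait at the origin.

A = [[-19,-50],[5,11]]; det(A-λI) = λ^2 + 8λ + 41.
λ = -4 ± 5i: negative real part.

stable spiral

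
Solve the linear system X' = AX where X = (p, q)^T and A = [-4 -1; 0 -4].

Coefficient matrix A = [[-4, -1], [0, -4]].
Characteristic polynomial det(A - λI) = λ^2 + 8λ + 16 = 0.
Single eigenvalue λ = -4 with algebraic multiplicity 2.
Eigenvector v = (-1,0); generalized eigenvector w with (A-λI)w=v is (-3,1).
General solution: e^(-4t)[K_1·v + K_2·(t·v + w)].

p(t) = -K_1e^(-4t) - K_2te^(-4t) - 3K_2e^(-4t), q(t) = K_2e^(-4t)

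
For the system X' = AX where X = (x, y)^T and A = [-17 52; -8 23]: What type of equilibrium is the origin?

A = [[-17,52],[-8,23]]; det(A-λI) = λ^2 - 6λ + 25.
λ = 3 ± 4i: positive real part.

unstable spiral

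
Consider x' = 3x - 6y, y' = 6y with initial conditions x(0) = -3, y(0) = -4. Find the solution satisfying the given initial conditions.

x(t) = 8e^(6t) - 11e^(3t), y(t) = -4e^(6t)

Coefficient matrix A = [[3, -6], [0, 6]].
Characteristic polynomial det(A - λI) = λ^2 - 9λ + 18 = 0.
Eigenvalues λ = 3, 6.
For λ=3: (A-λI) row 1 is [0, -6], so an eigenvector is (1, 0).
For λ=6: (A-λI) row 1 is [-3, -6], so an eigenvector is (2, -1).
General solution: c_1e^(3t)(1,0) + c_2e^(6t)(2,-1).
Applying x(0)=-3, y(0)=-4 gives c_1=-11, c_2=4.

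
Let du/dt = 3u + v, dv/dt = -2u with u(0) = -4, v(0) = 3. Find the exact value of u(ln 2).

-18

A = [[3,1],[-2,0]]; eigenvalues λ = 2, 1.
Eigenvectors: (1,-1) for λ=2, (-1,2) for λ=1.
From the initial condition, c_1 = -5, c_2 = -1.
u(ln 2) = (-5)(2^2)(1) + (-1)(2^1)(-1) = -18.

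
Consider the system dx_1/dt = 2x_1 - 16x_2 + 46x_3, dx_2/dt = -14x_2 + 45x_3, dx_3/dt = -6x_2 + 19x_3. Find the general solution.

Coefficient matrix A = [[2, -16, 46], [0, -14, 45], [0, -6, 19]].
det(A - λI) = 0 gives eigenvalues λ = 2, 4, 1.
For λ=2: eigenvector (1,0,0).
For λ=4: eigenvector (-6,-5,-2).
For λ=1: eigenvector (2,3,1).
General solution: c_1e^(2t)(1,0,0) + c_2e^(4t)(-6,-5,-2) + c_3e^(t)(2,3,1).

x_1(t) = c_1e^(2t) - 6c_2e^(4t) + 2c_3e^(t), x_2(t) = -5c_2e^(4t) + 3c_3e^(t), x_3(t) = -2c_2e^(4t) + c_3e^(t)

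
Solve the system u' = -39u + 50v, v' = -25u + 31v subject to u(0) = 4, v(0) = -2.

Coefficient matrix A = [[-39, 50], [-25, 31]].
Characteristic polynomial det(A - λI) = λ^2 + 8λ + 41 = 0.
Eigenvalues λ = -4 ± 5i (complex conjugate pair).
For λ=-4+5i: an eigenvector is (3,2) - i(-1,-1) = (3 + i, 2 + i).
A real fundamental pair from Re and Im of e^((-4+5i)t)v: X_1 = e^(-4t)(cos(5t)·(3,2) + sin(5t)·(-1,-1)), X_2 = e^(-4t)(sin(5t)·(3,2) - cos(5t)·(-1,-1)).
General solution: C_1X_1 + C_2X_2.
Applying u(0)=4, v(0)=-2 gives C_1=6, C_2=-14.

u(t) = -48e^(-4t)sin(5t) + 4e^(-4t)cos(5t), v(t) = -34e^(-4t)sin(5t) - 2e^(-4t)cos(5t)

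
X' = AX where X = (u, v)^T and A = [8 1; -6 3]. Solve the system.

Coefficient matrix A = [[8, 1], [-6, 3]].
Characteristic polynomial det(A - λI) = λ^2 - 11λ + 30 = 0.
Eigenvalues λ = 6, 5.
For λ=6: (A-λI) row 1 is [2, 1], so an eigenvector is (1, -2).
For λ=5: (A-λI) row 1 is [3, 1], so an eigenvector is (1, -3).
General solution: c_1e^(6t)(1,-2) + c_2e^(5t)(1,-3).

u(t) = c_1e^(6t) + c_2e^(5t), v(t) = -2c_1e^(6t) - 3c_2e^(5t)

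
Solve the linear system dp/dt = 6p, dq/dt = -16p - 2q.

Coefficient matrix A = [[6, 0], [-16, -2]].
Characteristic polynomial det(A - λI) = λ^2 - 4λ - 12 = 0.
Eigenvalues λ = 6, -2.
For λ=6: (A-λI) row 2 is [-16, -8], so an eigenvector is (1, -2).
For λ=-2: (A-λI) row 1 is [8, 0], so an eigenvector is (0, 1).
General solution: C_1e^(6t)(1,-2) + C_2e^(-2t)(0,1).

p(t) = C_1e^(6t), q(t) = -2C_1e^(6t) + C_2e^(-2t)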